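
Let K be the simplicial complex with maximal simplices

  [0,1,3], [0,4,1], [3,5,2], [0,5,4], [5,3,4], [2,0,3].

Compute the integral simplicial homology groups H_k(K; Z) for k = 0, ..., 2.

Take the total order 0 < 1 < 2 < 3 < 4 < 5 on the vertex set. Then K (dimension 2) consists of the simplices:

  0-simplices (6): [0], [1], [2], [3], [4], [5]
  1-simplices (12): [0,1], [0,2], [0,3], [0,4], [0,5], [1,3], [1,4], [2,3], [2,5], [3,4], [3,5], [4,5]
  2-simplices (6): [0,1,3], [0,1,4], [0,2,3], [0,4,5], [2,3,5], [3,4,5]

giving chain groups C_0 ≅ Z^6, C_1 ≅ Z^12, C_2 ≅ Z^6.

Boundary ∂_1: C_1 → C_0 is given by ∂[p,q] = [q] − [p].
As a 6×12 matrix over Z this has rank 5, with invariant factors (1,1,1,1,1).

The boundary map ∂_2: C_2 → C_1 acts by ∂[p,q,r] = [q,r] − [p,r] + [p,q]. For instance
  ∂[2,3,5] = [3,5] − [2,5] + [2,3],
  ∂[0,4,5] = [4,5] − [0,5] + [0,4].
As a 12×6 matrix over Z this has rank 6, with invariant factors (1,1,1,1,1,1).

Now H_k = ker ∂_k / im ∂_{k+1}, so:

  H_0: rank C_0 − rank ∂_1 = 6 − 5 = 1, and the invariant factors of ∂_1 are all 1, so H_0 ≅ Z.
  H_1: rank ker ∂_1 − rank ∂_2 = (12 − 5) − 6 = 1, and the invariant factors of ∂_2 are all 1, so H_1 ≅ Z.
  H_2: rank ker ∂_2 − rank ∂_3 = (6 − 6) − 0 = 0, and there is no ∂_3, so H_2 ≅ 0.

As a check, the Euler characteristic is 6 − 12 + 6 = 0, which agrees with 1 − 1 + 0 = 0.

H_0 ≅ Z,  H_1 ≅ Z,  H_2 = 0.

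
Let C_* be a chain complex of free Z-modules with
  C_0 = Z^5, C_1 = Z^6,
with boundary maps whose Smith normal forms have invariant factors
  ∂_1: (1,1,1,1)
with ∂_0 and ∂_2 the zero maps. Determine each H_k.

H_0 = Z,  H_1 = Z^2.

H_0: b_0 = 5 − 0 − 4 = 1; torsion from ∂_1 factors > 1: none. So H_0 = Z.
H_1: b_1 = 6 − 4 − 0 = 2; torsion from ∂_2 factors > 1: none. So H_1 = Z^2.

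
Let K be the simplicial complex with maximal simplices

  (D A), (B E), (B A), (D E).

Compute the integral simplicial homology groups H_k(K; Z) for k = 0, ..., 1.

H_0 ≅ Z,  H_1 ≅ Z.

Fix the vertex order A < B < D < E and write every simplex with vertices in increasing order. Then dim K = 1 and the simplices of K are:

  0-simplices (4): A, B, D, E
  1-simplices (4): AB, AD, BE, DE

Hence C_0 ≅ Z^4, C_1 ≅ Z^4.

∂_1: C_1 → C_0 sends each edge [p,q] (with p < q) to q − p. For instance
  ∂BE = E − B.
The resulting 4×4 matrix has rank 3, and its Smith normal form has invariant factors (1,1,1).

From H_k ≅ ker(∂_k) / im(∂_{k+1}) we obtain:

  H_0: rank C_0 − rank ∂_1 = 4 − 3 = 1, and the invariant factors of ∂_1 are all 1, so H_0 ≅ Z.
  H_1: rank ker ∂_1 − rank ∂_2 = (4 − 3) − 0 = 1, and there is no ∂_2, so H_1 ≅ Z.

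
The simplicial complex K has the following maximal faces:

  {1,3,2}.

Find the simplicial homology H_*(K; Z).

Fix the vertex order 1 < 2 < 3 and write every simplex with vertices in increasing order. Then dim K = 2 and the simplices of K are:

  0-simplices (3): [1], [2], [3]
  1-simplices (3): [1,2], [1,3], [2,3]
  2-simplices (1): [1,2,3]

so the chain groups are C_0 ≅ Z^3, C_1 ≅ Z^3, C_2 ≅ Z^1.

∂_1: C_1 → C_0 is given by ∂[p,q] = [q] − [p].
The resulting 3×3 matrix has rank 2, and its Smith normal form has invariant factors (1,1).

The boundary map ∂_2: C_2 → C_1 sends each 2-simplex [p,q,r] to [q,r] − [p,r] + [p,q]. For instance
  ∂[1,2,3] = [2,3] − [1,3] + [1,2].
The 3×1 boundary matrix has rank 1 and Smith normal form diag(1).

Now H_k = ker ∂_k / im ∂_{k+1}, so:

  H_0: rank C_0 − rank ∂_1 = 3 − 2 = 1, and the invariant factors of ∂_1 are all 1, so H_0 ≅ Z.
  H_1: rank ker ∂_1 − rank ∂_2 = (3 − 2) − 1 = 0, and the invariant factors of ∂_2 are all 1, so H_1 ≅ 0.
  H_2: rank ker ∂_2 − rank ∂_3 = (1 − 1) − 0 = 0, and there is no ∂_3, so H_2 ≅ 0.

(K is a triangulation of the 2-simplex.)

H_0 = Z,  H_1 = 0,  H_2 = 0.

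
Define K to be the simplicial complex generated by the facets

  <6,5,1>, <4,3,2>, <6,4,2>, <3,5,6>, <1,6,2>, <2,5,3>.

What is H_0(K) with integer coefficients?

H_0 = Z.

Order the vertices as 1 < 2 < 3 < 4 < 5 < 6. Listing each simplex with vertices in this order, K has dimension 2 with simplices:

  0-simplices (6): [1], [2], [3], [4], [5], [6]
  1-simplices (12): [1,2], [1,5], [1,6], [2,3], [2,4], [2,5], [2,6], [3,4], [3,5], [3,6], [4,6], [5,6]
  2-simplices (6): [1,2,6], [1,5,6], [2,3,4], [2,3,5], [2,4,6], [3,5,6]

giving chain groups C_0 ≅ Z^6, C_1 ≅ Z^12, C_2 ≅ Z^6.

∂_1: C_1 → C_0 sends each edge [p,q] (with p < q) to q − p.
The resulting 6×12 matrix has rank 5, and its Smith normal form has invariant factors (1,1,1,1,1).

The boundary map ∂_2: C_2 → C_1 acts by ∂[p,q,r] = [q,r] − [p,r] + [p,q]. For instance
  ∂[3,5,6] = [5,6] − [3,6] + [3,5],
  ∂[2,4,6] = [4,6] − [2,6] + [2,4].
The resulting 12×6 matrix has rank 6, and its Smith normal form has invariant factors (1,1,1,1,1,1).

Now H_k = ker ∂_k / im ∂_{k+1}, so:

  H_0: rank C_0 − rank ∂_1 = 6 − 5 = 1, and the invariant factors of ∂_1 are all 1, so H_0 ≅ Z.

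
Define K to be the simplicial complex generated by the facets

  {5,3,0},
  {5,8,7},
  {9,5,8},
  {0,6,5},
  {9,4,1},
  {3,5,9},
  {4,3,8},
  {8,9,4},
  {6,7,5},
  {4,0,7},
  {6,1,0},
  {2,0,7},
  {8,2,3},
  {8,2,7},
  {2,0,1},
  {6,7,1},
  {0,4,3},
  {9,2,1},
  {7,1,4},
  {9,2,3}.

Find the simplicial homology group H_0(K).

Fix the vertex order 0 < 1 < 2 < 3 < 4 < 5 < 6 < 7 < 8 < 9 and write every simplex with vertices in increasing order. Then dim K = 2 and the simplices of K are:

  0-simplices (10): [0], [1], [2], [3], [4], [5], [6], [7], [8], [9]
  1-simplices (30): (30 of them)
  2-simplices (20): (20 of them)

so the chain groups are C_0 ≅ Z^10, C_1 ≅ Z^30, C_2 ≅ Z^20.

∂_1: C_1 → C_0 maps an edge to its endpoints' difference, ∂[p,q] = q − p.
The resulting 10×30 matrix has rank 9, and its Smith normal form has invariant factors (1,1,1,1,1,1,1,1,1).

∂_2: C_2 → C_1 acts by ∂[p,q,r] = [q,r] − [p,r] + [p,q]. For instance
  ∂[1,2,9] = [2,9] − [1,9] + [1,2],
  ∂[0,4,7] = [4,7] − [0,7] + [0,4].
This gives a 30×20 integer matrix of rank 20; reducing to Smith normal form yields diagonal entries (1,1,1,1,1,1,1,1,1,1,1,1,1,1,1,1,1,1,1,2).

Computing H_k = (kernel of ∂_k) / (image of ∂_{k+1}):

  H_0: rank C_0 − rank ∂_1 = 10 − 9 = 1, and the invariant factors of ∂_1 are all 1, so H_0 ≅ Z.

H_0 = Z.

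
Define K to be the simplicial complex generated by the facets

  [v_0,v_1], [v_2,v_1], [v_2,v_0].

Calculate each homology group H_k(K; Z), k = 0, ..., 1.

H_0 ≅ Z,  H_1 ≅ Z.

Order the vertices as v_0 < v_1 < v_2. Listing each simplex with vertices in this order, K has dimension 1 with simplices:

  0-simplices (3): [v_0], [v_1], [v_2]
  1-simplices (3): [v_0,v_1], [v_0,v_2], [v_1,v_2]

giving chain groups C_0 ≅ Z^3, C_1 ≅ Z^3.

The boundary map ∂_1: C_1 → C_0 sends each edge [p,q] (with p < q) to q − p. For instance
  ∂[v_0,v_2] = [v_2] − [v_0].
The resulting 3×3 matrix has rank 2, and its Smith normal form has invariant factors (1,1).

Now H_k = ker ∂_k / im ∂_{k+1}, so:

  H_0: rank C_0 − rank ∂_1 = 3 − 2 = 1, and the invariant factors of ∂_1 are all 1, so H_0 ≅ Z.
  H_1: rank ker ∂_1 − rank ∂_2 = (3 − 2) − 0 = 1, and there is no ∂_2, so H_1 ≅ Z.

As a check, the Euler characteristic is 3 − 3 = 0, which agrees with 1 − 1 = 0.
(K is a triangulation of the circle S^1.)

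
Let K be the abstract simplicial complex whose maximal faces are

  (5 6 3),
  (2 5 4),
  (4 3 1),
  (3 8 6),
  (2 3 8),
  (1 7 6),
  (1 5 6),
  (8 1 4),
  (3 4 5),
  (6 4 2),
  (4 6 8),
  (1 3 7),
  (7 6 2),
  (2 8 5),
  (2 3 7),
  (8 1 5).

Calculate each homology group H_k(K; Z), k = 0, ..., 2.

We work with the vertex ordering 1 < 2 < 3 < 4 < 5 < 6 < 7 < 8. The simplices of K, each written with vertices in increasing order, are:

  0-simplices (8): [1], [2], [3], [4], [5], [6], [7], [8]
  1-simplices (24): (24 of them)
  2-simplices (16): [1,3,4], [1,3,7], [1,4,8], [1,5,6], [1,5,8], [1,6,7], [2,3,7], [2,3,8], [2,4,5], [2,4,6], [2,5,8], [2,6,7], [3,4,5], [3,5,6], [3,6,8], [4,6,8]

so the chain groups are C_0 ≅ Z^8, C_1 ≅ Z^24, C_2 ≅ Z^16.

The boundary map ∂_1: C_1 → C_0 is given by ∂[p,q] = [q] − [p].
This gives a 8×24 integer matrix of rank 7; reducing to Smith normal form yields diagonal entries (1,1,1,1,1,1,1).

Boundary ∂_2: C_2 → C_1 sends each 2-simplex [p,q,r] to [q,r] − [p,r] + [p,q]. For instance
  ∂[2,3,7] = [3,7] − [2,7] + [2,3],
  ∂[2,3,8] = [3,8] − [2,8] + [2,3].
The 24×16 boundary matrix has rank 15 and Smith normal form diag(1,1,1,1,1,1,1,1,1,1,1,1,1,1,1).

From H_k ≅ ker(∂_k) / im(∂_{k+1}) we obtain:

  H_0: rank C_0 − rank ∂_1 = 8 − 7 = 1, and the invariant factors of ∂_1 are all 1, so H_0 ≅ Z.
  H_1: rank ker ∂_1 − rank ∂_2 = (24 − 7) − 15 = 2, and the invariant factors of ∂_2 are all 1, so H_1 ≅ Z^2.
  H_2: rank ker ∂_2 − rank ∂_3 = (16 − 15) − 0 = 1, and there is no ∂_3, so H_2 ≅ Z.

H_0 = Z,  H_1 = Z^2,  H_2 = Z.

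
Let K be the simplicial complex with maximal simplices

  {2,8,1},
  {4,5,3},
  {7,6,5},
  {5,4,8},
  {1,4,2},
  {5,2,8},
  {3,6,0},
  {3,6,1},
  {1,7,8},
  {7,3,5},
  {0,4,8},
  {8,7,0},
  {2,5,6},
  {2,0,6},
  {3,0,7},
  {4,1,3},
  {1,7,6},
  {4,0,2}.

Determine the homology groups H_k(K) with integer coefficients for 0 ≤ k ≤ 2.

H_0 = Z,  H_1 = Z ⊕ Z/2,  H_2 = 0.

Fix the vertex order 0 < 1 < 2 < 3 < 4 < 5 < 6 < 7 < 8 and write every simplex with vertices in increasing order. Then dim K = 2 and the simplices of K are:

  0-simplices (9): [0], [1], [2], [3], [4], [5], [6], [7], [8]
  1-simplices (27): (27 of them)
  2-simplices (18): [0,2,4], [0,2,6], [0,3,6], [0,3,7], [0,4,8], [0,7,8], [1,2,4], [1,2,8], [1,3,4], [1,3,6], [1,6,7], [1,7,8], [2,5,6], [2,5,8], [3,4,5], [3,5,7], [4,5,8], [5,6,7]

so the chain groups are C_0 ≅ Z^9, C_1 ≅ Z^27, C_2 ≅ Z^18.

∂_1: C_1 → C_0 sends each edge [p,q] (with p < q) to q − p. For instance
  ∂[0,4] = [4] − [0].
The resulting 9×27 matrix has rank 8, and its Smith normal form has invariant factors (1,1,1,1,1,1,1,1).

∂_2: C_2 → C_1 acts by ∂[p,q,r] = [q,r] − [p,r] + [p,q]. For instance
  ∂[0,3,6] = [3,6] − [0,6] + [0,3],
  ∂[5,6,7] = [6,7] − [5,7] + [5,6].
As a 27×18 matrix over Z this has rank 18, with invariant factors (1,1,1,1,1,1,1,1,1,1,1,1,1,1,1,1,1,2).

Reading off H_k = ker ∂_k / im ∂_{k+1}:

  H_0: rank C_0 − rank ∂_1 = 9 − 8 = 1, and the invariant factors of ∂_1 are all 1, so H_0 ≅ Z.
  H_1: rank ker ∂_1 − rank ∂_2 = (27 − 8) − 18 = 1, and ∂_2 has invariant factor 2 > 1, so H_1 ≅ Z ⊕ Z/2.
  H_2: rank ker ∂_2 − rank ∂_3 = (18 − 18) − 0 = 0, and there is no ∂_3, so H_2 ≅ 0.

As a check, the Euler characteristic is 9 − 27 + 18 = 0, which agrees with 1 − 1 + 0 = 0.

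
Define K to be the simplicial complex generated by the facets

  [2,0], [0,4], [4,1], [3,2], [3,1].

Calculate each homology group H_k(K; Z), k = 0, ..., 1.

H_0 ≅ Z,  H_1 ≅ Z.

Take the total order 0 < 1 < 2 < 3 < 4 on the vertex set. Then K (dimension 1) consists of the simplices:

  0-simplices (5): [0], [1], [2], [3], [4]
  1-simplices (5): [0,2], [0,4], [1,3], [1,4], [2,3]

so the chain groups are C_0 ≅ Z^5, C_1 ≅ Z^5.

∂_1: C_1 → C_0 maps an edge to its endpoints' difference, ∂[p,q] = q − p. For instance
  ∂[1,3] = [3] − [1].
The 5×5 boundary matrix has rank 4 and Smith normal form diag(1,1,1,1).

From H_k ≅ ker(∂_k) / im(∂_{k+1}) we obtain:

  H_0: rank C_0 − rank ∂_1 = 5 − 4 = 1, and the invariant factors of ∂_1 are all 1, so H_0 ≅ Z.
  H_1: rank ker ∂_1 − rank ∂_2 = (5 − 4) − 0 = 1, and there is no ∂_2, so H_1 ≅ Z.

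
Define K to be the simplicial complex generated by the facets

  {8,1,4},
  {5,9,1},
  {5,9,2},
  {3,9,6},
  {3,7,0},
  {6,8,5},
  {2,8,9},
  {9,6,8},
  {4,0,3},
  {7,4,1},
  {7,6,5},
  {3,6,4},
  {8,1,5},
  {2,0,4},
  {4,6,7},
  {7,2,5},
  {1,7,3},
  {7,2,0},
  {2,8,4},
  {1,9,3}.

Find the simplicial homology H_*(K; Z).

Order the vertices as 0 < 1 < 2 < 3 < 4 < 5 < 6 < 7 < 8 < 9. Listing each simplex with vertices in this order, K has dimension 2 with simplices:

  0-simplices (10): [0], [1], [2], [3], [4], [5], [6], [7], [8], [9]
  1-simplices (30): (30 of them)
  2-simplices (20): (20 of them)

giving chain groups C_0 ≅ Z^10, C_1 ≅ Z^30, C_2 ≅ Z^20.

∂_1: C_1 → C_0 is given by ∂[p,q] = [q] − [p].
The resulting 10×30 matrix has rank 9, and its Smith normal form has invariant factors (1,1,1,1,1,1,1,1,1).

∂_2: C_2 → C_1 sends each 2-simplex [p,q,r] to [q,r] − [p,r] + [p,q]. For instance
  ∂[3,6,9] = [6,9] − [3,9] + [3,6],
  ∂[1,4,8] = [4,8] − [1,8] + [1,4].
The 30×20 boundary matrix has rank 20 and Smith normal form diag(1,1,1,1,1,1,1,1,1,1,1,1,1,1,1,1,1,1,1,2).

From H_k ≅ ker(∂_k) / im(∂_{k+1}) we obtain:

  H_0: rank C_0 − rank ∂_1 = 10 − 9 = 1, and the invariant factors of ∂_1 are all 1, so H_0 ≅ Z.
  H_1: rank ker ∂_1 − rank ∂_2 = (30 − 9) − 20 = 1, and ∂_2 has invariant factor 2 > 1, so H_1 ≅ Z ⊕ Z/2.
  H_2: rank ker ∂_2 − rank ∂_3 = (20 − 20) − 0 = 0, and there is no ∂_3, so H_2 ≅ 0.

As a check, the Euler characteristic is 10 − 30 + 20 = 0, which agrees with 1 − 1 + 0 = 0.

H_0 ≅ Z,  H_1 ≅ Z ⊕ Z/2,  H_2 = 0.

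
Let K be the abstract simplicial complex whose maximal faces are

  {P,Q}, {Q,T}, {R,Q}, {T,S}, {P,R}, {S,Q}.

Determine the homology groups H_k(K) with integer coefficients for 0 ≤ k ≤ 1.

Fix the vertex order P < Q < R < S < T and write every simplex with vertices in increasing order. Then dim K = 1 and the simplices of K are:

  0-simplices (5): P, Q, R, S, T
  1-simplices (6): PQ, PR, QR, QS, QT, ST

Hence C_0 ≅ Z^5, C_1 ≅ Z^6.

∂_1: C_1 → C_0 sends each edge [p,q] (with p < q) to q − p.
This gives a 5×6 integer matrix of rank 4; reducing to Smith normal form yields diagonal entries (1,1,1,1).

Now H_k = ker ∂_k / im ∂_{k+1}, so:

  H_0: rank C_0 − rank ∂_1 = 5 − 4 = 1, and the invariant factors of ∂_1 are all 1, so H_0 = Z.
  H_1: rank ker ∂_1 − rank ∂_2 = (6 − 4) − 0 = 2, and there is no ∂_2, so H_1 = Z^2.

As a check, the Euler characteristic is 5 − 6 = -1, which agrees with 1 − 2 = -1.

H_0 = Z,  H_1 = Z^2.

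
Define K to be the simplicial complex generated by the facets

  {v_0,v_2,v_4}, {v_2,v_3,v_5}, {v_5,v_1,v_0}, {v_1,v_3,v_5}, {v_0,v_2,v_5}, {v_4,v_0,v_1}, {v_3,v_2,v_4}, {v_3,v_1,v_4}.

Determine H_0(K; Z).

H_0 = Z.

Order the vertices as v_0 < v_1 < v_2 < v_3 < v_4 < v_5. Listing each simplex with vertices in this order, K has dimension 2 with simplices:

  0-simplices (6): [v_0], [v_1], [v_2], [v_3], [v_4], [v_5]
  1-simplices (12): [v_0,v_1], [v_0,v_2], [v_0,v_4], [v_0,v_5], [v_1,v_3], [v_1,v_4], [v_1,v_5], [v_2,v_3], [v_2,v_4], [v_2,v_5], [v_3,v_4], [v_3,v_5]
  2-simplices (8): [v_0,v_1,v_4], [v_0,v_1,v_5], [v_0,v_2,v_4], [v_0,v_2,v_5], [v_1,v_3,v_4], [v_1,v_3,v_5], [v_2,v_3,v_4], [v_2,v_3,v_5]

Hence C_0 ≅ Z^6, C_1 ≅ Z^12, C_2 ≅ Z^8.

The boundary map ∂_1: C_1 → C_0 is given by ∂[p,q] = [q] − [p]. For instance
  ∂[v_0,v_1] = [v_1] − [v_0].
The 6×12 boundary matrix has rank 5 and Smith normal form diag(1,1,1,1,1).

The boundary map ∂_2: C_2 → C_1 acts by ∂[p,q,r] = [q,r] − [p,r] + [p,q]. For instance
  ∂[v_0,v_1,v_4] = [v_1,v_4] − [v_0,v_4] + [v_0,v_1],
  ∂[v_2,v_3,v_5] = [v_3,v_5] − [v_2,v_5] + [v_2,v_3].
This gives a 12×8 integer matrix of rank 7; reducing to Smith normal form yields diagonal entries (1,1,1,1,1,1,1).

Now H_k = ker ∂_k / im ∂_{k+1}, so:

  H_0: rank C_0 − rank ∂_1 = 6 − 5 = 1, and the invariant factors of ∂_1 are all 1, so H_0 = Z.

(K is a triangulation of the 2-sphere S^2.)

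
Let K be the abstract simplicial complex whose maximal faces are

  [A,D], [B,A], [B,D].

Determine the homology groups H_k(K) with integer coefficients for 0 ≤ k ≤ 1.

H_0 ≅ Z,  H_1 ≅ Z.

We work with the vertex ordering A < B < D. The simplices of K, each written with vertices in increasing order, are:

  0-simplices (3): A, B, D
  1-simplices (3): AB, AD, BD

giving chain groups C_0 ≅ Z^3, C_1 ≅ Z^3.

Boundary ∂_1: C_1 → C_0 sends each edge [p,q] (with p < q) to q − p.
This gives a 3×3 integer matrix of rank 2; reducing to Smith normal form yields diagonal entries (1,1).

Reading off H_k = ker ∂_k / im ∂_{k+1}:

  H_0: rank C_0 − rank ∂_1 = 3 − 2 = 1, and the invariant factors of ∂_1 are all 1, so H_0 = Z.
  H_1: rank ker ∂_1 − rank ∂_2 = (3 − 2) − 0 = 1, and there is no ∂_2, so H_1 = Z.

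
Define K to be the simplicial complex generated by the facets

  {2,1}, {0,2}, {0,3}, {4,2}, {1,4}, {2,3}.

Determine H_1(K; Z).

H_1 ≅ Z^2.

Order the vertices as 0 < 1 < 2 < 3 < 4. Listing each simplex with vertices in this order, K has dimension 1 with simplices:

  0-simplices (5): [0], [1], [2], [3], [4]
  1-simplices (6): [0,2], [0,3], [1,2], [1,4], [2,3], [2,4]

so the chain groups are C_0 ≅ Z^5, C_1 ≅ Z^6.

∂_1: C_1 → C_0 is given by ∂[p,q] = [q] − [p]. For instance
  ∂[2,4] = [4] − [2].
The resulting 5×6 matrix has rank 4, and its Smith normal form has invariant factors (1,1,1,1).

Computing H_k = (kernel of ∂_k) / (image of ∂_{k+1}):

  H_1: rank ker ∂_1 − rank ∂_2 = (6 − 4) − 0 = 2, and there is no ∂_2, so H_1 = Z^2.

(K is a triangulation of a wedge of 2 circles.)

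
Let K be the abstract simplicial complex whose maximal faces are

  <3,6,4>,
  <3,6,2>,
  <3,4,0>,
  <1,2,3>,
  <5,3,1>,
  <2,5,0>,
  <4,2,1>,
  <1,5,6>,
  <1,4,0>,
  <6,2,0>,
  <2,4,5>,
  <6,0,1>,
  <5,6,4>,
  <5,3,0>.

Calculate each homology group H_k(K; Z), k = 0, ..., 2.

Fix the vertex order 0 < 1 < 2 < 3 < 4 < 5 < 6 and write every simplex with vertices in increasing order. Then dim K = 2 and the simplices of K are:

  0-simplices (7): [0], [1], [2], [3], [4], [5], [6]
  1-simplices (21): [0,1], [0,2], [0,3], [0,4], [0,5], [0,6], [1,2], [1,3], [1,4], [1,5], [1,6], [2,3], [2,4], [2,5], [2,6], [3,4], [3,5], [3,6], [4,5], [4,6], [5,6]
  2-simplices (14): [0,1,4], [0,1,6], [0,2,5], [0,2,6], [0,3,4], [0,3,5], [1,2,3], [1,2,4], [1,3,5], [1,5,6], [2,3,6], [2,4,5], [3,4,6], [4,5,6]

giving chain groups C_0 ≅ Z^7, C_1 ≅ Z^21, C_2 ≅ Z^14.

∂_1: C_1 → C_0 maps an edge to its endpoints' difference, ∂[p,q] = q − p.
The 7×21 boundary matrix has rank 6 and Smith normal form diag(1,1,1,1,1,1).

∂_2: C_2 → C_1 acts by ∂[p,q,r] = [q,r] − [p,r] + [p,q]. For instance
  ∂[1,2,3] = [2,3] − [1,3] + [1,2],
  ∂[0,3,4] = [3,4] − [0,4] + [0,3].
The 21×14 boundary matrix has rank 13 and Smith normal form diag(1,1,1,1,1,1,1,1,1,1,1,1,1).

Reading off H_k = ker ∂_k / im ∂_{k+1}:

  H_0: rank C_0 − rank ∂_1 = 7 − 6 = 1, and the invariant factors of ∂_1 are all 1, so H_0 ≅ Z.
  H_1: rank ker ∂_1 − rank ∂_2 = (21 − 6) − 13 = 2, and the invariant factors of ∂_2 are all 1, so H_1 ≅ Z^2.
  H_2: rank ker ∂_2 − rank ∂_3 = (14 − 13) − 0 = 1, and there is no ∂_3, so H_2 ≅ Z.

As a check, the Euler characteristic is 7 − 21 + 14 = 0, which agrees with 1 − 2 + 1 = 0.
(K is a triangulation of the torus T^2.)

H_0 ≅ Z,  H_1 ≅ Z^2,  H_2 ≅ Z.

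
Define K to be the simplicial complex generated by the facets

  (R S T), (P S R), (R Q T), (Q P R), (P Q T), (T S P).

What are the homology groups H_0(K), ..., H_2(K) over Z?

H_0 = Z,  H_1 = 0,  H_2 = Z.

Fix the vertex order P < Q < R < S < T and write every simplex with vertices in increasing order. Then dim K = 2 and the simplices of K are:

  0-simplices (5): P, Q, R, S, T
  1-simplices (9): PQ, PR, PS, PT, QR, QT, RS, RT, ST
  2-simplices (6): PQR, PQT, PRS, PST, QRT, RST

so the chain groups are C_0 ≅ Z^5, C_1 ≅ Z^9, C_2 ≅ Z^6.

Boundary ∂_1: C_1 → C_0 is given by ∂[p,q] = [q] − [p]. For instance
  ∂PQ = Q − P.
The 5×9 boundary matrix has rank 4 and Smith normal form diag(1,1,1,1).

The boundary map ∂_2: C_2 → C_1 maps a triangle to the signed sum of its edges. For instance
  ∂QRT = RT − QT + QR,
  ∂PQT = QT − PT + PQ.
The resulting 9×6 matrix has rank 5, and its Smith normal form has invariant factors (1,1,1,1,1).

Now H_k = ker ∂_k / im ∂_{k+1}, so:

  H_0: rank C_0 − rank ∂_1 = 5 − 4 = 1, and the invariant factors of ∂_1 are all 1, so H_0 = Z.
  H_1: rank ker ∂_1 − rank ∂_2 = (9 − 4) − 5 = 0, and the invariant factors of ∂_2 are all 1, so H_1 = 0.
  H_2: rank ker ∂_2 − rank ∂_3 = (6 − 5) − 0 = 1, and there is no ∂_3, so H_2 = Z.

(K is a triangulation of the 2-sphere S^2.)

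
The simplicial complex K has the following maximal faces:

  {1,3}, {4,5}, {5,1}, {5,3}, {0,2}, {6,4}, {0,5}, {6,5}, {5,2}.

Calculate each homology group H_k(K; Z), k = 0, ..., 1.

H_0 = Z,  H_1 = Z^3.

We work with the vertex ordering 0 < 1 < 2 < 3 < 4 < 5 < 6. The simplices of K, each written with vertices in increasing order, are:

  0-simplices (7): [0], [1], [2], [3], [4], [5], [6]
  1-simplices (9): [0,2], [0,5], [1,3], [1,5], [2,5], [3,5], [4,5], [4,6], [5,6]

Hence C_0 ≅ Z^7, C_1 ≅ Z^9.

∂_1: C_1 → C_0 maps an edge to its endpoints' difference, ∂[p,q] = q − p.
This gives a 7×9 integer matrix of rank 6; reducing to Smith normal form yields diagonal entries (1,1,1,1,1,1).

Reading off H_k = ker ∂_k / im ∂_{k+1}:

  H_0: rank C_0 − rank ∂_1 = 7 − 6 = 1, and the invariant factors of ∂_1 are all 1, so H_0 ≅ Z.
  H_1: rank ker ∂_1 − rank ∂_2 = (9 − 6) − 0 = 3, and there is no ∂_2, so H_1 ≅ Z^3.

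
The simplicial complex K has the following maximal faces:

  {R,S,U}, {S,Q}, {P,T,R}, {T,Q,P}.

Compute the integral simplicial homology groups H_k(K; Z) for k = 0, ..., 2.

H_0 ≅ Z,  H_1 ≅ Z,  H_2 = 0.

Order the vertices as P < Q < R < S < T < U. Listing each simplex with vertices in this order, K has dimension 2 with simplices:

  0-simplices (6): P, Q, R, S, T, U
  1-simplices (9): PQ, PR, PT, QS, QT, RS, RT, RU, SU
  2-simplices (3): PQT, PRT, RSU

Hence C_0 ≅ Z^6, C_1 ≅ Z^9, C_2 ≅ Z^3.

∂_1: C_1 → C_0 maps an edge to its endpoints' difference, ∂[p,q] = q − p. For instance
  ∂PR = R − P.
The 6×9 boundary matrix has rank 5 and Smith normal form diag(1,1,1,1,1).

∂_2: C_2 → C_1 sends each 2-simplex [p,q,r] to [q,r] − [p,r] + [p,q]. For instance
  ∂PRT = RT − PT + PR,
  ∂PQT = QT − PT + PQ.
The resulting 9×3 matrix has rank 3, and its Smith normal form has invariant factors (1,1,1).

Now H_k = ker ∂_k / im ∂_{k+1}, so:

  H_0: rank C_0 − rank ∂_1 = 6 − 5 = 1, and the invariant factors of ∂_1 are all 1, so H_0 = Z.
  H_1: rank ker ∂_1 − rank ∂_2 = (9 − 5) − 3 = 1, and the invariant factors of ∂_2 are all 1, so H_1 = Z.
  H_2: rank ker ∂_2 − rank ∂_3 = (3 − 3) − 0 = 0, and there is no ∂_3, so H_2 = 0.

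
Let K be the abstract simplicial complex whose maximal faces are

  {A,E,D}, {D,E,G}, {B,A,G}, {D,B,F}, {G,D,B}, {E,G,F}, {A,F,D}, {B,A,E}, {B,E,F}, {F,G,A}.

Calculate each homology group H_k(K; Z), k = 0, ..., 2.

H_0 ≅ Z,  H_1 ≅ Z/2,  H_2 = 0.

K has 6 vertices, 15 edges, 10 triangles.
rank ∂_0 = 0, rank ∂_1 = 5 ⇒ b_0 = 6 − 0 − 5 = 1; all invariant factors of ∂_1 are 1 so no torsion. So H_0 = Z.
rank ∂_1 = 5, rank ∂_2 = 10 ⇒ b_1 = 15 − 5 − 10 = 0; ∂_2 has invariant factor(s) [2] giving torsion. So H_1 = Z/2.
rank ∂_2 = 10, rank ∂_3 = 0 ⇒ b_2 = 10 − 10 − 0 = 0. So H_2 = 0.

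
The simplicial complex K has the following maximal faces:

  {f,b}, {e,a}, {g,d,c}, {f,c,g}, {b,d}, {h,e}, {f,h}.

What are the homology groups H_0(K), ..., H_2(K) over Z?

Take the total order a < b < c < d < e < f < g < h on the vertex set. Then K (dimension 2) consists of the simplices:

  0-simplices (8): a, b, c, d, e, f, g, h
  1-simplices (10): ae, bd, bf, cd, cf, cg, dg, eh, fg, fh
  2-simplices (2): cdg, cfg

giving chain groups C_0 ≅ Z^8, C_1 ≅ Z^10, C_2 ≅ Z^2.

∂_1: C_1 → C_0 maps an edge to its endpoints' difference, ∂[p,q] = q − p.
The 8×10 boundary matrix has rank 7 and Smith normal form diag(1,1,1,1,1,1,1).

Boundary ∂_2: C_2 → C_1 sends each 2-simplex [p,q,r] to [q,r] − [p,r] + [p,q]. For instance
  ∂cfg = fg − cg + cf,
  ∂cdg = dg − cg + cd.
The resulting 10×2 matrix has rank 2, and its Smith normal form has invariant factors (1,1).

Computing H_k = (kernel of ∂_k) / (image of ∂_{k+1}):

  H_0: rank C_0 − rank ∂_1 = 8 − 7 = 1, and the invariant factors of ∂_1 are all 1, so H_0 = Z.
  H_1: rank ker ∂_1 − rank ∂_2 = (10 − 7) − 2 = 1, and the invariant factors of ∂_2 are all 1, so H_1 = Z.
  H_2: rank ker ∂_2 − rank ∂_3 = (2 − 2) − 0 = 0, and there is no ∂_3, so H_2 = 0.

As a check, the Euler characteristic is 8 − 10 + 2 = 0, which agrees with 1 − 1 + 0 = 0.

H_0 = Z,  H_1 = Z,  H_2 = 0.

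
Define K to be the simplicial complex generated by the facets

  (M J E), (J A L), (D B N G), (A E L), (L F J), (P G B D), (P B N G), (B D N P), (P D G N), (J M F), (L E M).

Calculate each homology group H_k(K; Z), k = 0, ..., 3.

Take the total order A < B < D < E < F < G < J < L < M < N < P on the vertex set. Then K (dimension 3) consists of the simplices:

  0-simplices (11): A, B, D, E, F, G, J, L, M, N, P
  1-simplices (22): AE, AJ, AL, BD, BG, BN, BP, DG, DN, DP, EJ, EL, EM, FJ, FL, FM, GN, GP, JL, JM, LM, NP
  2-simplices (16): AEL, AJL, BDG, BDN, BDP, BGN, BGP, BNP, DGN, DGP, DNP, EJM, ELM, FJL, FJM, GNP
  3-simplices (5): BDGN, BDGP, BDNP, BGNP, DGNP

giving chain groups C_0 ≅ Z^11, C_1 ≅ Z^22, C_2 ≅ Z^16, C_3 ≅ Z^5.

The boundary map ∂_1: C_1 → C_0 maps an edge to its endpoints' difference, ∂[p,q] = q − p.
This gives a 11×22 integer matrix of rank 9; reducing to Smith normal form yields diagonal entries (1,1,1,1,1,1,1,1,1).

Boundary ∂_2: C_2 → C_1 maps a triangle to the signed sum of its edges. For instance
  ∂AEL = EL − AL + AE,
  ∂DGN = GN − DN + DG.
The resulting 22×16 matrix has rank 12, and its Smith normal form has invariant factors (1,1,1,1,1,1,1,1,1,1,1,1).

Boundary ∂_3: C_3 → C_2 sends each 3-simplex σ to the alternating sum Σ_i (−1)^i (σ with its i-th vertex removed). For instance
  ∂BDGP = DGP − BGP + BDP − BDG,
  ∂BDGN = DGN − BGN + BDN − BDG.
As a 16×5 matrix over Z this has rank 4, with invariant factors (1,1,1,1).

Reading off H_k = ker ∂_k / im ∂_{k+1}:

  H_0: rank C_0 − rank ∂_1 = 11 − 9 = 2, and the invariant factors of ∂_1 are all 1, so H_0 ≅ Z^2.
  H_1: rank ker ∂_1 − rank ∂_2 = (22 − 9) − 12 = 1, and the invariant factors of ∂_2 are all 1, so H_1 ≅ Z.
  H_2: rank ker ∂_2 − rank ∂_3 = (16 − 12) − 4 = 0, and the invariant factors of ∂_3 are all 1, so H_2 ≅ 0.
  H_3: rank ker ∂_3 − rank ∂_4 = (5 − 4) − 0 = 1, and there is no ∂_4, so H_3 ≅ Z.

(K is a triangulation of the disjoint union of the 3-sphere S^3 and the cylinder S^1 x I.)

H_0 ≅ Z^2,  H_1 ≅ Z,  H_2 = 0,  H_3 ≅ Z.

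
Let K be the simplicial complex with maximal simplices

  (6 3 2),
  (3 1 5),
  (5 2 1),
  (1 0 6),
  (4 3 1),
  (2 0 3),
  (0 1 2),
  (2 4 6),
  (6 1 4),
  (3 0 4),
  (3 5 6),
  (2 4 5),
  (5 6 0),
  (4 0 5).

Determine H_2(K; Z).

Take the total order 0 < 1 < 2 < 3 < 4 < 5 < 6 on the vertex set. Then K (dimension 2) consists of the simplices:

  0-simplices (7): [0], [1], [2], [3], [4], [5], [6]
  1-simplices (21): [0,1], [0,2], [0,3], [0,4], [0,5], [0,6], [1,2], [1,3], [1,4], [1,5], [1,6], [2,3], [2,4], [2,5], [2,6], [3,4], [3,5], [3,6], [4,5], [4,6], [5,6]
  2-simplices (14): [0,1,2], [0,1,6], [0,2,3], [0,3,4], [0,4,5], [0,5,6], [1,2,5], [1,3,4], [1,3,5], [1,4,6], [2,3,6], [2,4,5], [2,4,6], [3,5,6]

so the chain groups are C_0 ≅ Z^7, C_1 ≅ Z^21, C_2 ≅ Z^14.

Boundary ∂_1: C_1 → C_0 maps an edge to its endpoints' difference, ∂[p,q] = q − p. For instance
  ∂[4,6] = [6] − [4].
The resulting 7×21 matrix has rank 6, and its Smith normal form has invariant factors (1,1,1,1,1,1).

Boundary ∂_2: C_2 → C_1 acts by ∂[p,q,r] = [q,r] − [p,r] + [p,q]. For instance
  ∂[0,3,4] = [3,4] − [0,4] + [0,3],
  ∂[1,3,4] = [3,4] − [1,4] + [1,3].
This gives a 21×14 integer matrix of rank 13; reducing to Smith normal form yields diagonal entries (1,1,1,1,1,1,1,1,1,1,1,1,1).

Now H_k = ker ∂_k / im ∂_{k+1}, so:

  H_2: rank ker ∂_2 − rank ∂_3 = (14 − 13) − 0 = 1, and there is no ∂_3, so H_2 ≅ Z.

H_2 = Z.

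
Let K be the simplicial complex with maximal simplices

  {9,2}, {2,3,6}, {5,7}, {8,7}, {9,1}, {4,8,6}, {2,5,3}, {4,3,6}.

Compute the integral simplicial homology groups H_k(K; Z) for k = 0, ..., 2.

Take the total order 1 < 2 < 3 < 4 < 5 < 6 < 7 < 8 < 9 on the vertex set. Then K (dimension 2) consists of the simplices:

  0-simplices (9): [1], [2], [3], [4], [5], [6], [7], [8], [9]
  1-simplices (13): [1,9], [2,3], [2,5], [2,6], [2,9], [3,4], [3,5], [3,6], [4,6], [4,8], [5,7], [6,8], [7,8]
  2-simplices (4): [2,3,5], [2,3,6], [3,4,6], [4,6,8]

so the chain groups are C_0 ≅ Z^9, C_1 ≅ Z^13, C_2 ≅ Z^4.

∂_1: C_1 → C_0 sends each edge [p,q] (with p < q) to q − p.
The resulting 9×13 matrix has rank 8, and its Smith normal form has invariant factors (1,1,1,1,1,1,1,1).

The boundary map ∂_2: C_2 → C_1 maps a triangle to the signed sum of its edges. For instance
  ∂[4,6,8] = [6,8] − [4,8] + [4,6],
  ∂[3,4,6] = [4,6] − [3,6] + [3,4].
The resulting 13×4 matrix has rank 4, and its Smith normal form has invariant factors (1,1,1,1).

Reading off H_k = ker ∂_k / im ∂_{k+1}:

  H_0: rank C_0 − rank ∂_1 = 9 − 8 = 1, and the invariant factors of ∂_1 are all 1, so H_0 ≅ Z.
  H_1: rank ker ∂_1 − rank ∂_2 = (13 − 8) − 4 = 1, and the invariant factors of ∂_2 are all 1, so H_1 ≅ Z.
  H_2: rank ker ∂_2 − rank ∂_3 = (4 − 4) − 0 = 0, and there is no ∂_3, so H_2 ≅ 0.

As a check, the Euler characteristic is 9 − 13 + 4 = 0, which agrees with 1 − 1 + 0 = 0.

H_0 = Z,  H_1 = Z,  H_2 = 0.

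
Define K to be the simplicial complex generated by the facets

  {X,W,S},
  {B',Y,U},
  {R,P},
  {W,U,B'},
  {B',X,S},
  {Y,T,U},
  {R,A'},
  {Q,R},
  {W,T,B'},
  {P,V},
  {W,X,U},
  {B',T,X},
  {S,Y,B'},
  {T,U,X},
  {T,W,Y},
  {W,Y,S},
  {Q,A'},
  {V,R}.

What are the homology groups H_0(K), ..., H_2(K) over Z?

K has 12 vertices, 24 edges, 12 triangles.
rank ∂_0 = 0, rank ∂_1 = 10 ⇒ b_0 = 12 − 0 − 10 = 2; all invariant factors of ∂_1 are 1 so no torsion. So H_0 ≅ Z^2.
rank ∂_1 = 10, rank ∂_2 = 12 ⇒ b_1 = 24 − 10 − 12 = 2; ∂_2 has invariant factor(s) [2] giving torsion. So H_1 ≅ Z^2 ⊕ Z_2.
rank ∂_2 = 12, rank ∂_3 = 0 ⇒ b_2 = 12 − 12 − 0 = 0. So H_2 ≅ 0.

H_0 = Z^2,  H_1 = Z^2 ⊕ Z_2,  H_2 = 0.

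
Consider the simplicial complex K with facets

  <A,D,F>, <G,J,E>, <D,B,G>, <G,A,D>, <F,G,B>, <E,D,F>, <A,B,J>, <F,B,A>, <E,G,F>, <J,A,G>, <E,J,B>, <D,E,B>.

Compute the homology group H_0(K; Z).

H_0 ≅ Z.

Order the vertices as A < B < D < E < F < G < J. Listing each simplex with vertices in this order, K has dimension 2 with simplices:

  0-simplices (7): A, B, D, E, F, G, J
  1-simplices (18): AB, AD, AF, AG, AJ, BD, BE, BF, BG, BJ, DE, DF, DG, EF, EG, EJ, FG, GJ
  2-simplices (12): ABF, ABJ, ADF, ADG, AGJ, BDE, BDG, BEJ, BFG, DEF, EFG, EGJ

giving chain groups C_0 ≅ Z^7, C_1 ≅ Z^18, C_2 ≅ Z^12.

The boundary map ∂_1: C_1 → C_0 is given by ∂[p,q] = [q] − [p].
As a 7×18 matrix over Z this has rank 6, with invariant factors (1,1,1,1,1,1).

The boundary map ∂_2: C_2 → C_1 sends each 2-simplex [p,q,r] to [q,r] − [p,r] + [p,q]. For instance
  ∂BDE = DE − BE + BD,
  ∂EFG = FG − EG + EF.
The 18×12 boundary matrix has rank 12 and Smith normal form diag(1,1,1,1,1,1,1,1,1,1,1,2).

Computing H_k = (kernel of ∂_k) / (image of ∂_{k+1}):

  H_0: rank C_0 − rank ∂_1 = 7 − 6 = 1, and the invariant factors of ∂_1 are all 1, so H_0 ≅ Z.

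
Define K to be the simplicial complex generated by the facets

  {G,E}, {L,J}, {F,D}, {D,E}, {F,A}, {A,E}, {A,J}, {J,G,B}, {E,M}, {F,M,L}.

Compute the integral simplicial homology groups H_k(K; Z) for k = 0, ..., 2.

H_0 = Z,  H_1 = Z^4,  H_2 = 0.

We work with the vertex ordering A < B < D < E < F < G < J < L < M. The simplices of K, each written with vertices in increasing order, are:

  0-simplices (9): A, B, D, E, F, G, J, L, M
  1-simplices (14): AE, AF, AJ, BG, BJ, DE, DF, EG, EM, FL, FM, GJ, JL, LM
  2-simplices (2): BGJ, FLM

giving chain groups C_0 ≅ Z^9, C_1 ≅ Z^14, C_2 ≅ Z^2.

The boundary map ∂_1: C_1 → C_0 maps an edge to its endpoints' difference, ∂[p,q] = q − p. For instance
  ∂AJ = J − A.
The 9×14 boundary matrix has rank 8 and Smith normal form diag(1,1,1,1,1,1,1,1).

∂_2: C_2 → C_1 acts by ∂[p,q,r] = [q,r] − [p,r] + [p,q]. For instance
  ∂FLM = LM − FM + FL,
  ∂BGJ = GJ − BJ + BG.
As a 14×2 matrix over Z this has rank 2, with invariant factors (1,1).

Computing H_k = (kernel of ∂_k) / (image of ∂_{k+1}):

  H_0: rank C_0 − rank ∂_1 = 9 − 8 = 1, and the invariant factors of ∂_1 are all 1, so H_0 = Z.
  H_1: rank ker ∂_1 − rank ∂_2 = (14 − 8) − 2 = 4, and the invariant factors of ∂_2 are all 1, so H_1 = Z^4.
  H_2: rank ker ∂_2 − rank ∂_3 = (2 − 2) − 0 = 0, and there is no ∂_3, so H_2 = 0.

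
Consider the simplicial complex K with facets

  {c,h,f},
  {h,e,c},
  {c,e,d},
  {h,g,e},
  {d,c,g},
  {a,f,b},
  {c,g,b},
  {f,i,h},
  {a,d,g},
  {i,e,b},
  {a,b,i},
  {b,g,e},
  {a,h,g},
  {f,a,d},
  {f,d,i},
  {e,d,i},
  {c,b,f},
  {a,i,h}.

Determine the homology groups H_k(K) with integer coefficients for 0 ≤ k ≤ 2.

H_0 ≅ Z,  H_1 ≅ Z ⊕ Z/2,  H_2 = 0.

Fix the vertex order a < b < c < d < e < f < g < h < i and write every simplex with vertices in increasing order. Then dim K = 2 and the simplices of K are:

  0-simplices (9): a, b, c, d, e, f, g, h, i
  1-simplices (27): ab, ad, af, ag, ah, ai, bc, be, bf, bg, bi, cd, ce, cf, cg, ch, de, df, dg, di, eg, eh, ei, fh, fi, gh, hi
  2-simplices (18): abf, abi, adf, adg, agh, ahi, bcf, bcg, beg, bei, cde, cdg, ceh, cfh, dei, dfi, egh, fhi

so the chain groups are C_0 ≅ Z^9, C_1 ≅ Z^27, C_2 ≅ Z^18.

∂_1: C_1 → C_0 is given by ∂[p,q] = [q] − [p]. For instance
  ∂fi = i − f.
As a 9×27 matrix over Z this has rank 8, with invariant factors (1,1,1,1,1,1,1,1).

∂_2: C_2 → C_1 maps a triangle to the signed sum of its edges. For instance
  ∂bcf = cf − bf + bc,
  ∂cdg = dg − cg + cd.
This gives a 27×18 integer matrix of rank 18; reducing to Smith normal form yields diagonal entries (1,1,1,1,1,1,1,1,1,1,1,1,1,1,1,1,1,2).

From H_k ≅ ker(∂_k) / im(∂_{k+1}) we obtain:

  H_0: rank C_0 − rank ∂_1 = 9 − 8 = 1, and the invariant factors of ∂_1 are all 1, so H_0 ≅ Z.
  H_1: rank ker ∂_1 − rank ∂_2 = (27 − 8) − 18 = 1, and ∂_2 has invariant factor 2 > 1, so H_1 ≅ Z ⊕ Z/2.
  H_2: rank ker ∂_2 − rank ∂_3 = (18 − 18) − 0 = 0, and there is no ∂_3, so H_2 ≅ 0.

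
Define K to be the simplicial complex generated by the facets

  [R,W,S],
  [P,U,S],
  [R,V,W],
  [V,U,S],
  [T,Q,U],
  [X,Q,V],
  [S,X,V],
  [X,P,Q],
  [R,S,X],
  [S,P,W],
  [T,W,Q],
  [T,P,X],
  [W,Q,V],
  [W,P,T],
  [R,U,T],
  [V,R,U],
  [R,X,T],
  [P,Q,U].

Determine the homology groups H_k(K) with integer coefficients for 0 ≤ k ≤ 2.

H_0 ≅ Z,  H_1 ≅ Z × Z/2,  H_2 = 0.

Fix the vertex order P < Q < R < S < T < U < V < W < X and write every simplex with vertices in increasing order. Then dim K = 2 and the simplices of K are:

  0-simplices (9): P, Q, R, S, T, U, V, W, X
  1-simplices (27): PQ, PS, PT, PU, PW, PX, QT, QU, QV, QW, QX, RS, RT, RU, RV, RW, RX, SU, SV, SW, SX, TU, TW, TX, UV, VW, VX
  2-simplices (18): PQU, PQX, PSU, PSW, PTW, PTX, QTU, QTW, QVW, QVX, RSW, RSX, RTU, RTX, RUV, RVW, SUV, SVX

Hence C_0 ≅ Z^9, C_1 ≅ Z^27, C_2 ≅ Z^18.

Boundary ∂_1: C_1 → C_0 maps an edge to its endpoints' difference, ∂[p,q] = q − p.
The 9×27 boundary matrix has rank 8 and Smith normal form diag(1,1,1,1,1,1,1,1).

∂_2: C_2 → C_1 sends each 2-simplex [p,q,r] to [q,r] − [p,r] + [p,q]. For instance
  ∂PSW = SW − PW + PS,
  ∂QVX = VX − QX + QV.
The resulting 27×18 matrix has rank 18, and its Smith normal form has invariant factors (1,1,1,1,1,1,1,1,1,1,1,1,1,1,1,1,1,2).

Reading off H_k = ker ∂_k / im ∂_{k+1}:

  H_0: rank C_0 − rank ∂_1 = 9 − 8 = 1, and the invariant factors of ∂_1 are all 1, so H_0 = Z.
  H_1: rank ker ∂_1 − rank ∂_2 = (27 − 8) − 18 = 1, and ∂_2 has invariant factor 2 > 1, so H_1 = Z × Z/2.
  H_2: rank ker ∂_2 − rank ∂_3 = (18 − 18) − 0 = 0, and there is no ∂_3, so H_2 = 0.

As a check, the Euler characteristic is 9 − 27 + 18 = 0, which agrees with 1 − 1 + 0 = 0.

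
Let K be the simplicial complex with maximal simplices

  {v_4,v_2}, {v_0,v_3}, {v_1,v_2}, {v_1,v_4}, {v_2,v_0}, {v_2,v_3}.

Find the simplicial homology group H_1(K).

Order the vertices as v_0 < v_1 < v_2 < v_3 < v_4. Listing each simplex with vertices in this order, K has dimension 1 with simplices:

  0-simplices (5): [v_0], [v_1], [v_2], [v_3], [v_4]
  1-simplices (6): [v_0,v_2], [v_0,v_3], [v_1,v_2], [v_1,v_4], [v_2,v_3], [v_2,v_4]

giving chain groups C_0 ≅ Z^5, C_1 ≅ Z^6.

Boundary ∂_1: C_1 → C_0 sends each edge [p,q] (with p < q) to q − p. For instance
  ∂[v_2,v_3] = [v_3] − [v_2].
This gives a 5×6 integer matrix of rank 4; reducing to Smith normal form yields diagonal entries (1,1,1,1).

From H_k ≅ ker(∂_k) / im(∂_{k+1}) we obtain:

  H_1: rank ker ∂_1 − rank ∂_2 = (6 − 4) − 0 = 2, and there is no ∂_2, so H_1 ≅ Z^2.

H_1 = Z^2.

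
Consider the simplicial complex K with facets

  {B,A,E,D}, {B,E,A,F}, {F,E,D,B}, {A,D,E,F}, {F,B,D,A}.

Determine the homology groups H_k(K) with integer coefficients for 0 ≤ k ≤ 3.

H_0 ≅ Z,  H_1 = 0,  H_2 = 0,  H_3 ≅ Z.

Fix the vertex order A < B < D < E < F and write every simplex with vertices in increasing order. Then dim K = 3 and the simplices of K are:

  0-simplices (5): A, B, D, E, F
  1-simplices (10): AB, AD, AE, AF, BD, BE, BF, DE, DF, EF
  2-simplices (10): ABD, ABE, ABF, ADE, ADF, AEF, BDE, BDF, BEF, DEF
  3-simplices (5): ABDE, ABDF, ABEF, ADEF, BDEF

so the chain groups are C_0 ≅ Z^5, C_1 ≅ Z^10, C_2 ≅ Z^10, C_3 ≅ Z^5.

Boundary ∂_1: C_1 → C_0 is given by ∂[p,q] = [q] − [p]. For instance
  ∂DE = E − D.
This gives a 5×10 integer matrix of rank 4; reducing to Smith normal form yields diagonal entries (1,1,1,1).

Boundary ∂_2: C_2 → C_1 acts by ∂[p,q,r] = [q,r] − [p,r] + [p,q]. For instance
  ∂ABE = BE − AE + AB,
  ∂BDE = DE − BE + BD.
The 10×10 boundary matrix has rank 6 and Smith normal form diag(1,1,1,1,1,1).

Boundary ∂_3: C_3 → C_2 sends each 3-simplex σ to the alternating sum Σ_i (−1)^i (σ with its i-th vertex removed). For instance
  ∂ABEF = BEF − AEF + ABF − ABE,
  ∂BDEF = DEF − BEF + BDF − BDE.
This gives a 10×5 integer matrix of rank 4; reducing to Smith normal form yields diagonal entries (1,1,1,1).

Reading off H_k = ker ∂_k / im ∂_{k+1}:

  H_0: rank C_0 − rank ∂_1 = 5 − 4 = 1, and the invariant factors of ∂_1 are all 1, so H_0 ≅ Z.
  H_1: rank ker ∂_1 − rank ∂_2 = (10 − 4) − 6 = 0, and the invariant factors of ∂_2 are all 1, so H_1 ≅ 0.
  H_2: rank ker ∂_2 − rank ∂_3 = (10 − 6) − 4 = 0, and the invariant factors of ∂_3 are all 1, so H_2 ≅ 0.
  H_3: rank ker ∂_3 − rank ∂_4 = (5 − 4) − 0 = 1, and there is no ∂_4, so H_3 ≅ Z.

As a check, the Euler characteristic is 5 − 10 + 10 − 5 = 0, which agrees with 1 − 0 + 0 − 1 = 0.
(K is a triangulation of the 3-sphere S^3.)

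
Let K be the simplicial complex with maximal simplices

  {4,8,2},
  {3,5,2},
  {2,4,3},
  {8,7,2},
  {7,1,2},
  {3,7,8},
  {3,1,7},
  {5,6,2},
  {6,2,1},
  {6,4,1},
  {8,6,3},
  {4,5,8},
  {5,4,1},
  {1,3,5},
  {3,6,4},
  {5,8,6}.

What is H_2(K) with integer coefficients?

K has 8 vertices, 24 edges, 16 triangles.
rank ∂_2 = 15, rank ∂_3 = 0 ⇒ b_2 = 16 − 15 − 0 = 1. So H_2 ≅ Z.

H_2 = Z.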